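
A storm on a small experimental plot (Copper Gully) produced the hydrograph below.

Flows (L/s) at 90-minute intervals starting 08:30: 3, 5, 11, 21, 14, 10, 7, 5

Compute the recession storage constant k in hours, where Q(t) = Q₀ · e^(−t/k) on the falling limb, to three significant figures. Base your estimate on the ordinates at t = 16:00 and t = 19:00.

k ≈ 4.33 h

On the falling limb, Q drops from 10 to 5 L/s between t = 16:00 and t = 19:00 (Δt = 3 h).
k = −Δt / ln(Q₂/Q₁) = −3 / ln(5/10) = 4.33 h.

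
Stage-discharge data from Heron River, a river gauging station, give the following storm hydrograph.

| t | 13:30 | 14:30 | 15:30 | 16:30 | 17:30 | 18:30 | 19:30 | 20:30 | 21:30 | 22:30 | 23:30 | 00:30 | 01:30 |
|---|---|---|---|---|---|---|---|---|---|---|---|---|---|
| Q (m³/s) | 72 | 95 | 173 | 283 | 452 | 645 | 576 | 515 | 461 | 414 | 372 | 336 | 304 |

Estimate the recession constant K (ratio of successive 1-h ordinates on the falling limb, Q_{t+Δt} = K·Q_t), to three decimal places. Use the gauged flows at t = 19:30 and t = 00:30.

K ≈ 0.898

Using the recession-limb readings at t = 19:30 and t = 00:30: Q falls from 576 to 336 m³/s over 5 intervals.
K = (Q₂/Q₁)^(1/5) = (336/576)^(1/5) = 0.898.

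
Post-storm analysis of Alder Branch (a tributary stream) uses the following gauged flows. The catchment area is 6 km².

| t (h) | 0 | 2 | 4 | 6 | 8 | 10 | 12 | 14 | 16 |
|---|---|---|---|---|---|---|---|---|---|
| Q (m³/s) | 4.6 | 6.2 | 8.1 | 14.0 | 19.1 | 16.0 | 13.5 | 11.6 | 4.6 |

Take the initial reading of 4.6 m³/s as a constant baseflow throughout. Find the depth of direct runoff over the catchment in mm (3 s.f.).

Direct runoff: 0.0, 1.6, 3.5, 9.4, 14.5, 11.4, 8.9, 7.0, 0.0 m³/s; ΣQ_DR = 56.30 m³/s.
V = ΣQ_DR · Δt = 56.30 × 7200 s = 4.054 × 10^5 m³.
Over A = 6 km², depth = V / A = 67.6 mm.

d ≈ 67.6 mm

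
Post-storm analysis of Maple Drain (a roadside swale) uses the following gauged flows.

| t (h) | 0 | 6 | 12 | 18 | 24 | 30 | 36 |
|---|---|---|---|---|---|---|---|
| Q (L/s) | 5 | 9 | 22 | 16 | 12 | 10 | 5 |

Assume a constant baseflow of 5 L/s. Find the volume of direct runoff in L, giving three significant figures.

V ≈ 9.50 × 10^5 L

Direct-runoff ordinates (Q − Q_b): 0.0, 4.0, 17.0, 11.0, 7.0, 5.0, 0.0 L/s.
ΣQ_DR = 44.00 L/s.
With Δt = 6 h = 21600 s, V = ΣQ_DR · Δt = 44.00 × 21600 = 9.50 × 10^5 L.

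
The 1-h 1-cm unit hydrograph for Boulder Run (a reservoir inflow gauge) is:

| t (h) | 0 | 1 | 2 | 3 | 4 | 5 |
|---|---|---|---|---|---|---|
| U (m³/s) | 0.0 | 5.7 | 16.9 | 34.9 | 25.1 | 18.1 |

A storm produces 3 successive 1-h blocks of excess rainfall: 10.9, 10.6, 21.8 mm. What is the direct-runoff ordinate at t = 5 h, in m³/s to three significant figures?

By discrete convolution, Q_j = Σ (P_i / 10 mm) · U_{j−i}.
At t = 5 h (j=5): Q = (10.9/10)·18.1 + (10.6/10)·25.1 + (21.8/10)·34.9 = 122 m³/s.

Q ≈ 122 m³/s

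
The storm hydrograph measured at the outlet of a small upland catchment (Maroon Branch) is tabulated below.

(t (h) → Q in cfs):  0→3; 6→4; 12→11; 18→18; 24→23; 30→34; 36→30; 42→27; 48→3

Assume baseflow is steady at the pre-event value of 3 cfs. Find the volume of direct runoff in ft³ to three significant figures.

V ≈ 2.72 × 10^6 ft³

Direct-runoff ordinates (Q − Q_b): 0.0, 1.0, 8.0, 15.0, 20.0, 31.0, 27.0, 24.0, 0.0 cfs.
ΣQ_DR = 126.0 cfs.
With Δt = 6 h = 21600 s, V = ΣQ_DR · Δt = 126.0 × 21600 = 2.72 × 10^6 ft³.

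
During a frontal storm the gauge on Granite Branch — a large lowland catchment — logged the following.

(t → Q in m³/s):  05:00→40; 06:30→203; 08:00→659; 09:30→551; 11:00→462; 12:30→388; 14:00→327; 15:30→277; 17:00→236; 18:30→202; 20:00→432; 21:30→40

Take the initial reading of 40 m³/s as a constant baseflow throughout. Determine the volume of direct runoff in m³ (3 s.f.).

V ≈ 1.80 × 10^7 m³

Direct-runoff ordinates (Q − Q_b): 0.0, 163.0, 619.0, 511.0, 422.0, 348.0, 287.0, 237.0, 196.0, 162.0, 392.0, 0.0 m³/s.
ΣQ_DR = 3337 m³/s.
With Δt = 1.5 h = 5400 s, V = ΣQ_DR · Δt = 3337 × 5400 = 1.80 × 10^7 m³.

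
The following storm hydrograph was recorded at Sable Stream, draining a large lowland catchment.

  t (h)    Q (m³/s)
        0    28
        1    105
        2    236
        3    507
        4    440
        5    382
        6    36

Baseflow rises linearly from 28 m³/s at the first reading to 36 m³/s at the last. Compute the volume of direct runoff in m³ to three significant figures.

V ≈ 5.44 × 10^6 m³

Direct-runoff ordinates (Q − Q_b): 0.00, 75.67, 205.33, 475.00, 406.67, 347.33, 0.00 m³/s.
ΣQ_DR = 1510 m³/s.
With Δt = 1 h = 3600 s, V = ΣQ_DR · Δt = 1510 × 3600 = 5.44 × 10^6 m³.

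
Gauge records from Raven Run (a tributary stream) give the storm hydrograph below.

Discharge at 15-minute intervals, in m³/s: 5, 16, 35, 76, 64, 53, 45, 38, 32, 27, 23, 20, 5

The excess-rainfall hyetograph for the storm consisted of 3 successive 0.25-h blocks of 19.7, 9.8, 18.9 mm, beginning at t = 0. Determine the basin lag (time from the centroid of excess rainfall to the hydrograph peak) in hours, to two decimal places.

t_L ≈ 0.38 h

Centroid of excess rainfall: t_c = Σ P_i·t̄_i / ΣP_i = 0.3709 h (block centres at 0.125, 0.375, 0.625 h).
Hydrograph peak occurs at t = 0.75 h, so basin lag t_L = 0.75 − 0.3709 = 0.38 h.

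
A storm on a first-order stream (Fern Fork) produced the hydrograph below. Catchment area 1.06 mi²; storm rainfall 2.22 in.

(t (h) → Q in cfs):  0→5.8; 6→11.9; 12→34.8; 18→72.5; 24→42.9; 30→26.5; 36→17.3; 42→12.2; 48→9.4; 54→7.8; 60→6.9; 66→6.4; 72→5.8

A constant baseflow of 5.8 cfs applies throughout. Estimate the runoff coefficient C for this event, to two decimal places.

ΣQ_DR = 184.8 cfs; V = ΣQ_DR·Δt = 3.992 × 10^6 ft³.
Runoff depth d = V / A = 1.621 in.
C = d / P = 1.621 / 2.22 = 0.73.

C ≈ 0.73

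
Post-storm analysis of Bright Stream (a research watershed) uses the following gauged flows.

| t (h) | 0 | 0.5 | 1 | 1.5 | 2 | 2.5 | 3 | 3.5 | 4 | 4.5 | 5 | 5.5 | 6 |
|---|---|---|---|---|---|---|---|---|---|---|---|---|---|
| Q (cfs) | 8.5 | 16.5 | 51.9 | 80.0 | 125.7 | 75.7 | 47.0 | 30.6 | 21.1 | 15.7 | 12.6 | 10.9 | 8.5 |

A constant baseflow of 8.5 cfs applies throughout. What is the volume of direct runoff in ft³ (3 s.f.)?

V ≈ 7.10 × 10^5 ft³

Direct-runoff ordinates (Q − Q_b): 0.0, 8.0, 43.4, 71.5, 117.2, 67.2, 38.5, 22.1, 12.6, 7.2, 4.1, 2.4, 0.0 cfs.
ΣQ_DR = 394.2 cfs.
With Δt = 0.5 h = 1800 s, V = ΣQ_DR · Δt = 394.2 × 1800 = 7.10 × 10^5 ft³.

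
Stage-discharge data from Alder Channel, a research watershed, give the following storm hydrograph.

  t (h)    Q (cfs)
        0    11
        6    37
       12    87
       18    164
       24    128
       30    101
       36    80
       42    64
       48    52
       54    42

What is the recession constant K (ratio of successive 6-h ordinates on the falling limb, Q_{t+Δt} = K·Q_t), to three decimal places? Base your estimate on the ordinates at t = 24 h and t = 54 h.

K ≈ 0.800

Using the recession-limb readings at t = 24 h and t = 54 h: Q falls from 128 to 42 cfs over 5 intervals.
K = (Q₂/Q₁)^(1/5) = (42/128)^(1/5) = 0.800.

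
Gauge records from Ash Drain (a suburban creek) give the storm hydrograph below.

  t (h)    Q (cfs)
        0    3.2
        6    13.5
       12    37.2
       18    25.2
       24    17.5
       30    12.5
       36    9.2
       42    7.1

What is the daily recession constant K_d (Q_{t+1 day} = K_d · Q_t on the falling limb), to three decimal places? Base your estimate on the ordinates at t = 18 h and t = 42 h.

K_d ≈ 0.282

Between t = 18 h and t = 42 h the flow falls from 25.2 to 7.1 cfs over 4×6 h = 24 h.
Per-interval ratio K = (7.1/25.2)^(1/4) = 0.7286; K_d = K^(24/6) = 0.282.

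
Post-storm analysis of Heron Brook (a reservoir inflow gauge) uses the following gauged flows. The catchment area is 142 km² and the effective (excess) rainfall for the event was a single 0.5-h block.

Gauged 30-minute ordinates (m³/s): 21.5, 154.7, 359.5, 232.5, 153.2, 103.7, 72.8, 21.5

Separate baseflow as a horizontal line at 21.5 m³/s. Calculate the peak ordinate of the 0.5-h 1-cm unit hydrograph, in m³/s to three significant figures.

Direct runoff: 0.0, 133.2, 338.0, 211.0, 131.7, 82.2, 51.3, 0.0 m³/s; ΣQ_DR = 947.4 m³/s, peak = 338.0 m³/s.
Runoff depth d = ΣQ_DR·Δt / A = 947.4 × 1800 / (142 km²) = 12.01 mm.
The 1-cm UH is the DRH scaled by (10 mm)/d, so U_p = 338.0 × 10/12.01 = 281 m³/s.

U_p ≈ 281 m³/s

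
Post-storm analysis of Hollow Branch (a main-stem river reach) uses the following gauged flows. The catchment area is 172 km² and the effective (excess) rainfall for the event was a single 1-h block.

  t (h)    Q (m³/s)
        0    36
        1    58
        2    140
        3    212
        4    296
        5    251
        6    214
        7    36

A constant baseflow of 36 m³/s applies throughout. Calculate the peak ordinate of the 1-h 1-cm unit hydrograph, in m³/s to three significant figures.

U_p ≈ 130 m³/s

Direct runoff: 0.0, 22.0, 104.0, 176.0, 260.0, 215.0, 178.0, 0.0 m³/s; ΣQ_DR = 955.0 m³/s, peak = 260.0 m³/s.
Runoff depth d = ΣQ_DR·Δt / A = 955.0 × 3600 / (172 km²) = 19.99 mm.
The 1-cm UH is the DRH scaled by (10 mm)/d, so U_p = 260.0 × 10/19.99 = 130 m³/s.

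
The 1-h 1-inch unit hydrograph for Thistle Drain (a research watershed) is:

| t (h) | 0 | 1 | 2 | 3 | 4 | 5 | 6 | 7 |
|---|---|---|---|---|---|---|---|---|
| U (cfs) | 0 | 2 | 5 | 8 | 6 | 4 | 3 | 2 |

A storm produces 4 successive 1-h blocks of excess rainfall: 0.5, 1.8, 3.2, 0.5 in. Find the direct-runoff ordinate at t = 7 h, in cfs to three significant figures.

Q ≈ 22.2 cfs

By discrete convolution, Q_j = Σ (P_i / 1 in) · U_{j−i}.
At t = 7 h (j=7): Q = (0.5/1)·2 + (1.8/1)·3 + (3.2/1)·4 + (0.5/1)·6 = 22.2 cfs.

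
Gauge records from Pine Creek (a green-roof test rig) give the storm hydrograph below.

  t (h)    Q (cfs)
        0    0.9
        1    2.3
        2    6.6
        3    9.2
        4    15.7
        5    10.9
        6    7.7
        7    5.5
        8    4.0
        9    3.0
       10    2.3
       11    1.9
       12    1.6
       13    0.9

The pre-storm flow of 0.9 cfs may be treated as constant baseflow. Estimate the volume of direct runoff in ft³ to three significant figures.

V ≈ 2.16 × 10^5 ft³

Direct-runoff ordinates (Q − Q_b): 0.0, 1.4, 5.7, 8.3, 14.8, 10.0, 6.8, 4.6, 3.1, 2.1, 1.4, 1.0, 0.7, 0.0 cfs.
ΣQ_DR = 59.90 cfs.
With Δt = 1 h = 3600 s, V = ΣQ_DR · Δt = 59.90 × 3600 = 2.16 × 10^5 ft³.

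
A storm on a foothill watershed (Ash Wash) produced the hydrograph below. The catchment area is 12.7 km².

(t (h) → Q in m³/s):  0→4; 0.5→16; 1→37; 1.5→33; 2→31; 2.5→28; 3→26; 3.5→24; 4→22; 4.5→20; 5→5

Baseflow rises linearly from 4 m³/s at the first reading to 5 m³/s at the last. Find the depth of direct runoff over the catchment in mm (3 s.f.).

d ≈ 27.9 mm

Direct runoff: 0.00, 11.90, 32.80, 28.70, 26.60, 23.50, 21.40, 19.30, 17.20, 15.10, 0.00 m³/s; ΣQ_DR = 196.5 m³/s.
V = ΣQ_DR · Δt = 196.5 × 1800 s = 3.537 × 10^5 m³.
Over A = 12.7 km², depth = V / A = 27.9 mm.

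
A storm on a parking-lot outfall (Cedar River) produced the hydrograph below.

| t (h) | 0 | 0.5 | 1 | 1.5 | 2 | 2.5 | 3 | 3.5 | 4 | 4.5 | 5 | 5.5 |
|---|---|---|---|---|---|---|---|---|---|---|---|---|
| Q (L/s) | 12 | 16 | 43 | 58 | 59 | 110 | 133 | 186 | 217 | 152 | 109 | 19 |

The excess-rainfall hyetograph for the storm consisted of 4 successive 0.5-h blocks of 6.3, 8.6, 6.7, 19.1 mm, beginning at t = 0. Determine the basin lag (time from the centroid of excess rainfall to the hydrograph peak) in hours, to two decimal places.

t_L ≈ 2.78 h

Centroid of excess rainfall: t_c = Σ P_i·t̄_i / ΣP_i = 1.2242 h (block centres at 0.25, 0.75, 1.25, 1.75 h).
Hydrograph peak occurs at t = 4 h, so basin lag t_L = 4 − 1.2242 = 2.78 h.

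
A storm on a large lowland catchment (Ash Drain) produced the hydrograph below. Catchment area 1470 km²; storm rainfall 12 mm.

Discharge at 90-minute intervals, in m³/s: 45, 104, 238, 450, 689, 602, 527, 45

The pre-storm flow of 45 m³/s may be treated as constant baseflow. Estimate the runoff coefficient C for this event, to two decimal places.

ΣQ_DR = 2340 m³/s; V = ΣQ_DR·Δt = 1.264 × 10^7 m³.
Runoff depth d = V / A = 8.596 mm.
C = d / P = 8.596 / 12 = 0.72.

C ≈ 0.72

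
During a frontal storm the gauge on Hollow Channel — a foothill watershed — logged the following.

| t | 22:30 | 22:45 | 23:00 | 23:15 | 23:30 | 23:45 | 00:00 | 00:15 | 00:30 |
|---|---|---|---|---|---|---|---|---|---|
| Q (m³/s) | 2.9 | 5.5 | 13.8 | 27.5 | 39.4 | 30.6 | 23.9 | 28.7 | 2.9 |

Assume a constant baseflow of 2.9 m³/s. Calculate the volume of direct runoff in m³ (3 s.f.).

Direct-runoff ordinates (Q − Q_b): 0.0, 2.6, 10.9, 24.6, 36.5, 27.7, 21.0, 25.8, 0.0 m³/s.
ΣQ_DR = 149.1 m³/s.
With Δt = 0.25 h = 900 s, V = ΣQ_DR · Δt = 149.1 × 900 = 1.34 × 10^5 m³.

V ≈ 1.34 × 10^5 m³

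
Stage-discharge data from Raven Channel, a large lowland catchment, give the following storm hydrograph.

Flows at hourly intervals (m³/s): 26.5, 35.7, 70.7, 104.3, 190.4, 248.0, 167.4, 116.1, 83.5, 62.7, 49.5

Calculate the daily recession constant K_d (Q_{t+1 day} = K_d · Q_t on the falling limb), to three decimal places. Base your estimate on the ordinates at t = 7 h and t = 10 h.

Between t = 7 h and t = 10 h the flow falls from 116.1 to 49.5 m³/s over 3×1 h = 3 h.
Per-interval ratio K = (49.5/116.1)^(1/3) = 0.7526; K_d = K^(24/1) = 0.001.

K_d ≈ 0.001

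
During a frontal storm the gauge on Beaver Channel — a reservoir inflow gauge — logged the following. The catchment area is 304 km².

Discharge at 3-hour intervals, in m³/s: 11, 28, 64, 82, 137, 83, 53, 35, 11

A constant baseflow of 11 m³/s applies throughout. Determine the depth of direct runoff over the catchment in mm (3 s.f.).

d ≈ 14.4 mm

Direct runoff: 0.0, 17.0, 53.0, 71.0, 126.0, 72.0, 42.0, 24.0, 0.0 m³/s; ΣQ_DR = 405.0 m³/s.
V = ΣQ_DR · Δt = 405.0 × 10800 s = 4.374 × 10^6 m³.
Over A = 304 km², depth = V / A = 14.4 mm.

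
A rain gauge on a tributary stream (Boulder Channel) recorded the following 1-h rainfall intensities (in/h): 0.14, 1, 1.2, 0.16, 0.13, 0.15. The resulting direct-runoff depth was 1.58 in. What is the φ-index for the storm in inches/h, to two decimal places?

φ ≈ 0.31 in/h

Only the 2 blocks with intensity above φ contribute runoff: 1, 1.2 in/h.
Σ(I−φ)·Δt = d  ⇒  (1+1.2 − 2φ)·1 = 1.58
φ = (2.200 − 1.58/1) / 2 = 0.31 in/h.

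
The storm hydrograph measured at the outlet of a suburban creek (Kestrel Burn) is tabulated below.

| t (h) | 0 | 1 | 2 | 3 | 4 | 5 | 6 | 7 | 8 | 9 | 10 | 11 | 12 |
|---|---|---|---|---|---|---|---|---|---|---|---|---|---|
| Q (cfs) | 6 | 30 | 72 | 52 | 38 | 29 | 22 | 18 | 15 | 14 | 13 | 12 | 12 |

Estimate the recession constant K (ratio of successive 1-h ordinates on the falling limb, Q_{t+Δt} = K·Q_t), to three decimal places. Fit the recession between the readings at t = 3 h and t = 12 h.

Using the recession-limb readings at t = 3 h and t = 12 h: Q falls from 52 to 12 cfs over 9 intervals.
K = (Q₂/Q₁)^(1/9) = (12/52)^(1/9) = 0.850.

K ≈ 0.850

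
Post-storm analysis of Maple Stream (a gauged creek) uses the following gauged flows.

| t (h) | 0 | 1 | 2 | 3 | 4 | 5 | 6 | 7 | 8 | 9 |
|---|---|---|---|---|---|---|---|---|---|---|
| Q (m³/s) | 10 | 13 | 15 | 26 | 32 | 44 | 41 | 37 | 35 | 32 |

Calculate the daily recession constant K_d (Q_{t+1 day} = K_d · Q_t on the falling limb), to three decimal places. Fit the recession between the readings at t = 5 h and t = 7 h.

Between t = 5 h and t = 7 h the flow falls from 44 to 37 m³/s over 2×1 h = 2 h.
Per-interval ratio K = (37/44)^(1/2) = 0.9170; K_d = K^(24/1) = 0.125.

K_d ≈ 0.125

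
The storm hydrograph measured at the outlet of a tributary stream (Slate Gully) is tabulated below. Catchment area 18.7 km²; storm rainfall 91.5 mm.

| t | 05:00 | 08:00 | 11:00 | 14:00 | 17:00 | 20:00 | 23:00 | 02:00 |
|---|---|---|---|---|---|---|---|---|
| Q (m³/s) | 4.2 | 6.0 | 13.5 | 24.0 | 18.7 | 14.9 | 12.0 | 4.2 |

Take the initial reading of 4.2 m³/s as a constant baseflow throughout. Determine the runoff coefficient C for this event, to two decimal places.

ΣQ_DR = 63.90 m³/s; V = ΣQ_DR·Δt = 6.901 × 10^5 m³.
Runoff depth d = V / A = 36.90 mm.
C = d / P = 36.90 / 91.5 = 0.40.

C ≈ 0.40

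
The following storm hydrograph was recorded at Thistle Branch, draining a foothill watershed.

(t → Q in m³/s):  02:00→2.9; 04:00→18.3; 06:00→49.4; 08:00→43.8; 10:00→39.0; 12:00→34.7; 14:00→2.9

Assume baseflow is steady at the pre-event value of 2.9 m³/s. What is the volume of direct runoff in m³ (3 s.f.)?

V ≈ 1.23 × 10^6 m³

Direct-runoff ordinates (Q − Q_b): 0.0, 15.4, 46.5, 40.9, 36.1, 31.8, 0.0 m³/s.
ΣQ_DR = 170.7 m³/s.
With Δt = 2 h = 7200 s, V = ΣQ_DR · Δt = 170.7 × 7200 = 1.23 × 10^6 m³.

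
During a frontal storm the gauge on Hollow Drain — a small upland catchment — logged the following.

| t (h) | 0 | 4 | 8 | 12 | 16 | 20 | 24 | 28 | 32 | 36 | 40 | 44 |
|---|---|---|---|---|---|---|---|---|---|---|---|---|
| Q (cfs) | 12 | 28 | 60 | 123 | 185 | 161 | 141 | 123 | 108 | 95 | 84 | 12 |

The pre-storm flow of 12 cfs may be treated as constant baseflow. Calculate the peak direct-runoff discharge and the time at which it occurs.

Subtracting baseflow gives direct-runoff ordinates: 0.0, 16.0, 48.0, 111.0, 173.0, 149.0, 129.0, 111.0, 96.0, 83.0, 72.0, 0.0 cfs.
The maximum is 173.0 cfs, occurring at the reading for t = 16 h.

Q_p = 173.0 cfs at t = 16 h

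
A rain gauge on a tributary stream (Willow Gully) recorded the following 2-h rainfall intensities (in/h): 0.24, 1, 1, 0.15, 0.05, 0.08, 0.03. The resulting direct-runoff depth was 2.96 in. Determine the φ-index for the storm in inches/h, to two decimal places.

φ ≈ 0.26 in/h

Only the 2 blocks with intensity above φ contribute runoff: 1, 1 in/h.
Σ(I−φ)·Δt = d  ⇒  (1+1 − 2φ)·2 = 2.96
φ = (2.000 − 2.96/2) / 2 = 0.26 in/h.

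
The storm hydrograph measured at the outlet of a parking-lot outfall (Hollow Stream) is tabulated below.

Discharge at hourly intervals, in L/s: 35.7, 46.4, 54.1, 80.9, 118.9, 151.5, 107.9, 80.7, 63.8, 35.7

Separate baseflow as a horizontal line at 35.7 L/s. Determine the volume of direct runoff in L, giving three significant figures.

V ≈ 1.51 × 10^6 L

Direct-runoff ordinates (Q − Q_b): 0.0, 10.7, 18.4, 45.2, 83.2, 115.8, 72.2, 45.0, 28.1, 0.0 L/s.
ΣQ_DR = 418.6 L/s.
With Δt = 1 h = 3600 s, V = ΣQ_DR · Δt = 418.6 × 3600 = 1.51 × 10^6 L.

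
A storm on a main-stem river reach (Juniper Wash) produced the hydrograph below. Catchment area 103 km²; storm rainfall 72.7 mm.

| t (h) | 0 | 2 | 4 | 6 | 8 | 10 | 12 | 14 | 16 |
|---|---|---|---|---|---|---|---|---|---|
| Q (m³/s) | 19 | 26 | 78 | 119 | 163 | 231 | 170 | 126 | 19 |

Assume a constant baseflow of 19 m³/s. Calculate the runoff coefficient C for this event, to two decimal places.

ΣQ_DR = 780.0 m³/s; V = ΣQ_DR·Δt = 5.616 × 10^6 m³.
Runoff depth d = V / A = 54.52 mm.
C = d / P = 54.52 / 72.7 = 0.75.

C ≈ 0.75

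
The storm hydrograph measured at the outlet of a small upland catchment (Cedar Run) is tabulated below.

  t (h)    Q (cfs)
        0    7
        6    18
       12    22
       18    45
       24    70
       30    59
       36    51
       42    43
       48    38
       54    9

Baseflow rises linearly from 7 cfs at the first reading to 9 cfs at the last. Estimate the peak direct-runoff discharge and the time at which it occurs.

Subtracting baseflow gives direct-runoff ordinates: 0.00, 10.78, 14.56, 37.33, 62.11, 50.89, 42.67, 34.44, 29.22, 0.00 cfs.
The maximum is 62.11 cfs, occurring at the reading for t = 24 h.

Q_p = 62.11 cfs at t = 24 h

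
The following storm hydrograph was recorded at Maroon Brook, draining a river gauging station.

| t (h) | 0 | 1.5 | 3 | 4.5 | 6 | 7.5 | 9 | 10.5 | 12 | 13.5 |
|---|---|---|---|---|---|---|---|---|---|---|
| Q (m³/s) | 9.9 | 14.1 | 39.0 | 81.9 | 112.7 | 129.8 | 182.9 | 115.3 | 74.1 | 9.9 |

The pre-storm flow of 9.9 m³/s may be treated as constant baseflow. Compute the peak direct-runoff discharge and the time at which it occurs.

Q_p = 173.0 m³/s at t = 9 h

Subtracting baseflow gives direct-runoff ordinates: 0.0, 4.2, 29.1, 72.0, 102.8, 119.9, 173.0, 105.4, 64.2, 0.0 m³/s.
The maximum is 173.0 m³/s, occurring at the reading for t = 9 h.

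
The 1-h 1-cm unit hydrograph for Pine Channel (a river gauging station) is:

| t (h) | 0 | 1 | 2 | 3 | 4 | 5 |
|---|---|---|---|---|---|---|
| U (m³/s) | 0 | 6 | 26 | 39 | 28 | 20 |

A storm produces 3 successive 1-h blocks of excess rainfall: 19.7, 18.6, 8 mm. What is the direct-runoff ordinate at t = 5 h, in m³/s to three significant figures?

Q ≈ 123 m³/s

By discrete convolution, Q_j = Σ (P_i / 10 mm) · U_{j−i}.
At t = 5 h (j=5): Q = (19.7/10)·20 + (18.6/10)·28 + (8/10)·39 = 123 m³/s.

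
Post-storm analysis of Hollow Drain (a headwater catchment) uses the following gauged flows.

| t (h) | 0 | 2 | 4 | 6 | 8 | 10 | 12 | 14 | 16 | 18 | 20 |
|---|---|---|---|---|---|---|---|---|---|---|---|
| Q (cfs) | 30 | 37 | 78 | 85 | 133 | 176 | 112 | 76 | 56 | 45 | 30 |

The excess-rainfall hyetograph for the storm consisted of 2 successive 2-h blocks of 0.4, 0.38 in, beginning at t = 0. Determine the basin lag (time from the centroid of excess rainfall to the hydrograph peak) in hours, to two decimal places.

t_L ≈ 8.03 h

Centroid of excess rainfall: t_c = Σ P_i·t̄_i / ΣP_i = 1.9744 h (block centres at 1, 3 h).
Hydrograph peak occurs at t = 10 h, so basin lag t_L = 10 − 1.9744 = 8.03 h.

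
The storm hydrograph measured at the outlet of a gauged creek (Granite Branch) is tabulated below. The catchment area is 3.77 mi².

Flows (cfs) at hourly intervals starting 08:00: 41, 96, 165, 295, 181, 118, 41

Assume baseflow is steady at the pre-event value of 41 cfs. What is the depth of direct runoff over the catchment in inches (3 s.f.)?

Direct runoff: 0.0, 55.0, 124.0, 254.0, 140.0, 77.0, 0.0 cfs; ΣQ_DR = 650.0 cfs.
V = ΣQ_DR · Δt = 650.0 × 3600 s = 2.340 × 10^6 ft³.
Over A = 3.77 mi², depth = V / A = 0.267 in.

d ≈ 0.267 in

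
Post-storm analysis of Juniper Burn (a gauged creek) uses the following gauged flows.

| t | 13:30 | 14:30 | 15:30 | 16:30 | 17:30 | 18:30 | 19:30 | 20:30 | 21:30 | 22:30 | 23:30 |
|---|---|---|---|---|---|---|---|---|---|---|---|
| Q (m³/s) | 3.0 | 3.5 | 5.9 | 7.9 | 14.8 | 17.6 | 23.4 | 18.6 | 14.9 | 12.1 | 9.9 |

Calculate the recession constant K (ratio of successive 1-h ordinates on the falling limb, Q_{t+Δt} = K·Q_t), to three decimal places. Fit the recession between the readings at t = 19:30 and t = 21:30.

Using the recession-limb readings at t = 19:30 and t = 21:30: Q falls from 23.4 to 14.9 m³/s over 2 intervals.
K = (Q₂/Q₁)^(1/2) = (14.9/23.4)^(1/2) = 0.798.

K ≈ 0.798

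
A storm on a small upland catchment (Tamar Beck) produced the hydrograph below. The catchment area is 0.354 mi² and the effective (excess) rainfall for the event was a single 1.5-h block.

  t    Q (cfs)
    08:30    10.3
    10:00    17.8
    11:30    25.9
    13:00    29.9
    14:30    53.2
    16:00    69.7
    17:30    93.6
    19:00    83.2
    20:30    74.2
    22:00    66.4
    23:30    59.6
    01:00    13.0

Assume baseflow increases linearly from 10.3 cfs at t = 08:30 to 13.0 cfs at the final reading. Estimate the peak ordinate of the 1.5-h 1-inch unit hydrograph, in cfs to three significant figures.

Direct runoff: 0.00, 7.25, 15.11, 18.86, 41.92, 58.17, 81.83, 71.18, 61.94, 53.89, 46.85, 0.00 cfs; ΣQ_DR = 457.0 cfs, peak = 81.83 cfs.
Runoff depth d = ΣQ_DR·Δt / A = 457.0 × 5400 / (0.354 mi²) = 3.001 in.
The 1-inch UH is the DRH scaled by (1 in)/d, so U_p = 81.83 × 1/3.001 = 27.3 cfs.

U_p ≈ 27.3 cfs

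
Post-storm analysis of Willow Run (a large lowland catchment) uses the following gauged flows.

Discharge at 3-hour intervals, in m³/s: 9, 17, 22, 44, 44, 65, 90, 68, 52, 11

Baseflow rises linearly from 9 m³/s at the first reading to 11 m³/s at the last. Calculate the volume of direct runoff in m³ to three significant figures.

V ≈ 3.48 × 10^6 m³

Direct-runoff ordinates (Q − Q_b): 0.00, 7.78, 12.56, 34.33, 34.11, 54.89, 79.67, 57.44, 41.22, 0.00 m³/s.
ΣQ_DR = 322.0 m³/s.
With Δt = 3 h = 10800 s, V = ΣQ_DR · Δt = 322.0 × 10800 = 3.48 × 10^6 m³.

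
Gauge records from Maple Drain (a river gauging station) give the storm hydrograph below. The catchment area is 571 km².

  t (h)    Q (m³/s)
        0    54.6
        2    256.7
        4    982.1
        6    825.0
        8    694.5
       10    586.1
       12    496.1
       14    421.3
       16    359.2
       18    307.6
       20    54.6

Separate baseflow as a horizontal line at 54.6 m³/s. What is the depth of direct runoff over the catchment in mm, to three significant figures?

d ≈ 56.0 mm

Direct runoff: 0.0, 202.1, 927.5, 770.4, 639.9, 531.5, 441.5, 366.7, 304.6, 253.0, 0.0 m³/s; ΣQ_DR = 4437 m³/s.
V = ΣQ_DR · Δt = 4437 × 7200 s = 3.195 × 10^7 m³.
Over A = 571 km², depth = V / A = 56.0 mm.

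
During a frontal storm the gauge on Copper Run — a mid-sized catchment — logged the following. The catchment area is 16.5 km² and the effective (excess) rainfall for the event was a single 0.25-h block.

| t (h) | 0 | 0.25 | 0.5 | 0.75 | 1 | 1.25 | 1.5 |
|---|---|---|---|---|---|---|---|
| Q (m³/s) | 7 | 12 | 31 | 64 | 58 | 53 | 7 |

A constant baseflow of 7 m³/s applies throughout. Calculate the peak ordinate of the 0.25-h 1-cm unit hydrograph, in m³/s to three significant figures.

Direct runoff: 0.0, 5.0, 24.0, 57.0, 51.0, 46.0, 0.0 m³/s; ΣQ_DR = 183.0 m³/s, peak = 57.0 m³/s.
Runoff depth d = ΣQ_DR·Δt / A = 183.0 × 900 / (16.5 km²) = 9.982 mm.
The 1-cm UH is the DRH scaled by (10 mm)/d, so U_p = 57.0 × 10/9.982 = 57.1 m³/s.

U_p ≈ 57.1 m³/s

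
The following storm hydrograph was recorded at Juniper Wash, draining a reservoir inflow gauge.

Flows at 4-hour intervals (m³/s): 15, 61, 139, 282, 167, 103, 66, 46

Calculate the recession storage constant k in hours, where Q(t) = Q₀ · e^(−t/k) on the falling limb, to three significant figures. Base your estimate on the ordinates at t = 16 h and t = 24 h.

k ≈ 8.62 h

On the falling limb, Q drops from 167 to 66 m³/s between t = 16 h and t = 24 h (Δt = 8 h).
k = −Δt / ln(Q₂/Q₁) = −8 / ln(66/167) = 8.62 h.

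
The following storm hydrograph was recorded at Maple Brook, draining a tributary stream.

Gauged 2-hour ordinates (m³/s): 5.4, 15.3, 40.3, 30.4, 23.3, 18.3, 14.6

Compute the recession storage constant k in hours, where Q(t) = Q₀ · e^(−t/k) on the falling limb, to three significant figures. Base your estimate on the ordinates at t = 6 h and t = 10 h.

On the falling limb, Q drops from 30.4 to 18.3 m³/s between t = 6 h and t = 10 h (Δt = 4 h).
k = −Δt / ln(Q₂/Q₁) = −4 / ln(18.3/30.4) = 7.88 h.

k ≈ 7.88 h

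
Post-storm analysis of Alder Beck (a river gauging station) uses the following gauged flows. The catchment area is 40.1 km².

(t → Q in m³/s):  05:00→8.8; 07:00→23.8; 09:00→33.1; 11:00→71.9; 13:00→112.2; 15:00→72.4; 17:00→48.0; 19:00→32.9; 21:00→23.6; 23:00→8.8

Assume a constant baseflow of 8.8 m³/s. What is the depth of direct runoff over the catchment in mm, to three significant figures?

Direct runoff: 0.0, 15.0, 24.3, 63.1, 103.4, 63.6, 39.2, 24.1, 14.8, 0.0 m³/s; ΣQ_DR = 347.5 m³/s.
V = ΣQ_DR · Δt = 347.5 × 7200 s = 2.502 × 10^6 m³.
Over A = 40.1 km², depth = V / A = 62.4 mm.

d ≈ 62.4 mm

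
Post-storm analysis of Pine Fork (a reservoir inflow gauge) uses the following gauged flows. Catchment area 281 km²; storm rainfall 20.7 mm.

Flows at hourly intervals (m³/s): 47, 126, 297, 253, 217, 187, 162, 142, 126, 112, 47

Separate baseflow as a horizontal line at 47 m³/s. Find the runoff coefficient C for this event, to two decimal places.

C ≈ 0.74

ΣQ_DR = 1199 m³/s; V = ΣQ_DR·Δt = 4.316 × 10^6 m³.
Runoff depth d = V / A = 15.36 mm.
C = d / P = 15.36 / 20.7 = 0.74.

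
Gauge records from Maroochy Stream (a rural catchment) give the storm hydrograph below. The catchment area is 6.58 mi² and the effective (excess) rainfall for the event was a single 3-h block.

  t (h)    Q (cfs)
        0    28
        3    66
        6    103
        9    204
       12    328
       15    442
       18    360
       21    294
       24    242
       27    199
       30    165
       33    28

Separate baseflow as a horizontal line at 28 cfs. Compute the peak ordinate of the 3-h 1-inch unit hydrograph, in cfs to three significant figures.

Direct runoff: 0.0, 38.0, 75.0, 176.0, 300.0, 414.0, 332.0, 266.0, 214.0, 171.0, 137.0, 0.0 cfs; ΣQ_DR = 2123 cfs, peak = 414.0 cfs.
Runoff depth d = ΣQ_DR·Δt / A = 2123 × 10800 / (6.58 mi²) = 1.500 in.
The 1-inch UH is the DRH scaled by (1 in)/d, so U_p = 414.0 × 1/1.500 = 276 cfs.

U_p ≈ 276 cfs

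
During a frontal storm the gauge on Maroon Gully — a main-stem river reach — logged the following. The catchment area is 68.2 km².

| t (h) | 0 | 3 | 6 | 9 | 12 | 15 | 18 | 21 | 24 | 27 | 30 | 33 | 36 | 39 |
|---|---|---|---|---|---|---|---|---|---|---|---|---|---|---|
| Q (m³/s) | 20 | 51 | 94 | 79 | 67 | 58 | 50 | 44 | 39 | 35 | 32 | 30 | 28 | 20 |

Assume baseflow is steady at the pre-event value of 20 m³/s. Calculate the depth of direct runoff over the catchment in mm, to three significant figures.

d ≈ 58.1 mm

Direct runoff: 0.0, 31.0, 74.0, 59.0, 47.0, 38.0, 30.0, 24.0, 19.0, 15.0, 12.0, 10.0, 8.0, 0.0 m³/s; ΣQ_DR = 367.0 m³/s.
V = ΣQ_DR · Δt = 367.0 × 10800 s = 3.964 × 10^6 m³.
Over A = 68.2 km², depth = V / A = 58.1 mm.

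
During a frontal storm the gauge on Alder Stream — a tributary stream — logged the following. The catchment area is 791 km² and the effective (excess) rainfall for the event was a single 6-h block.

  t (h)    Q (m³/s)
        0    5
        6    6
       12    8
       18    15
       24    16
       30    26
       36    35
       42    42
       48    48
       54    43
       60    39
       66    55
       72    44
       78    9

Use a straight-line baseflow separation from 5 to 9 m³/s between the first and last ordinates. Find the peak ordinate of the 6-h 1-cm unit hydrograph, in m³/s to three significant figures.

Direct runoff: 0.00, 0.69, 2.38, 9.08, 9.77, 19.46, 28.15, 34.85, 40.54, 35.23, 30.92, 46.62, 35.31, 0.00 m³/s; ΣQ_DR = 293.0 m³/s, peak = 46.62 m³/s.
Runoff depth d = ΣQ_DR·Δt / A = 293.0 × 21600 / (791 km²) = 8.001 mm.
The 1-cm UH is the DRH scaled by (10 mm)/d, so U_p = 46.62 × 10/8.001 = 58.3 m³/s.

U_p ≈ 58.3 m³/s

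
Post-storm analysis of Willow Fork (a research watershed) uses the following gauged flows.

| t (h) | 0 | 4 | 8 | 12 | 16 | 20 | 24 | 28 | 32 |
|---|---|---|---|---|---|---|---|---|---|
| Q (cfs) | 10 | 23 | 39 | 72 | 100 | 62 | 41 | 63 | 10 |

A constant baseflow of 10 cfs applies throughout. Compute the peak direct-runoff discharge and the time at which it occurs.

Subtracting baseflow gives direct-runoff ordinates: 0.0, 13.0, 29.0, 62.0, 90.0, 52.0, 31.0, 53.0, 0.0 cfs.
The maximum is 90.0 cfs, occurring at the reading for t = 16 h.

Q_p = 90.0 cfs at t = 16 h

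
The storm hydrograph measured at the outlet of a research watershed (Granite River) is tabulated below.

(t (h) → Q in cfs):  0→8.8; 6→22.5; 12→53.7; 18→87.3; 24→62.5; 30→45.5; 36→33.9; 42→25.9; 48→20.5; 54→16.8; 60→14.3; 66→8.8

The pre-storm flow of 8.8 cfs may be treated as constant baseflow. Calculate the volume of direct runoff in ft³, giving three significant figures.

V ≈ 6.37 × 10^6 ft³

Direct-runoff ordinates (Q − Q_b): 0.0, 13.7, 44.9, 78.5, 53.7, 36.7, 25.1, 17.1, 11.7, 8.0, 5.5, 0.0 cfs.
ΣQ_DR = 294.9 cfs.
With Δt = 6 h = 21600 s, V = ΣQ_DR · Δt = 294.9 × 21600 = 6.37 × 10^6 ft³.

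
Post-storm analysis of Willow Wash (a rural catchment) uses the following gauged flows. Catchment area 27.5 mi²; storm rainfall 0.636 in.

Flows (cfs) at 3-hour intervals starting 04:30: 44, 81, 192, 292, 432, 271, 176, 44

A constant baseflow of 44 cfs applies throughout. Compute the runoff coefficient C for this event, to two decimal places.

ΣQ_DR = 1180 cfs; V = ΣQ_DR·Δt = 1.274 × 10^7 ft³.
Runoff depth d = V / A = 0.1995 in.
C = d / P = 0.1995 / 0.636 = 0.31.

C ≈ 0.31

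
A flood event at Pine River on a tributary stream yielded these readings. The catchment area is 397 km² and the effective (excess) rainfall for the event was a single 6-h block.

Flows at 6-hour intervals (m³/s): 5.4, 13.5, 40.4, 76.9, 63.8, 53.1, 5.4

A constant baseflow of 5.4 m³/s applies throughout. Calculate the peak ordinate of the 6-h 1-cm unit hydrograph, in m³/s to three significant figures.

Direct runoff: 0.0, 8.1, 35.0, 71.5, 58.4, 47.7, 0.0 m³/s; ΣQ_DR = 220.7 m³/s, peak = 71.5 m³/s.
Runoff depth d = ΣQ_DR·Δt / A = 220.7 × 21600 / (397 km²) = 12.01 mm.
The 1-cm UH is the DRH scaled by (10 mm)/d, so U_p = 71.5 × 10/12.01 = 59.5 m³/s.

U_p ≈ 59.5 m³/s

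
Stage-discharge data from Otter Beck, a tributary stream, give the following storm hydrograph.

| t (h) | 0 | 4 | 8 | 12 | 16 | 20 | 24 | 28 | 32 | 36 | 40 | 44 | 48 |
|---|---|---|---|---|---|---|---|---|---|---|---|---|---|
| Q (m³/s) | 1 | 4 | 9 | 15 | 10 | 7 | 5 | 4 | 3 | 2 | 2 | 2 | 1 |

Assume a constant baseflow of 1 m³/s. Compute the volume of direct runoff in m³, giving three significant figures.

V ≈ 7.49 × 10^5 m³

Direct-runoff ordinates (Q − Q_b): 0.0, 3.0, 8.0, 14.0, 9.0, 6.0, 4.0, 3.0, 2.0, 1.0, 1.0, 1.0, 0.0 m³/s.
ΣQ_DR = 52.00 m³/s.
With Δt = 4 h = 14400 s, V = ΣQ_DR · Δt = 52.00 × 14400 = 7.49 × 10^5 m³.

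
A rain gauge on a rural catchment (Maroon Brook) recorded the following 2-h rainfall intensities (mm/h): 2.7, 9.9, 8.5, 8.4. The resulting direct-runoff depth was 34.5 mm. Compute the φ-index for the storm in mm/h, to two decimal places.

φ ≈ 3.18 mm/h

Only the 3 blocks with intensity above φ contribute runoff: 9.9, 8.5, 8.4 mm/h.
Σ(I−φ)·Δt = d  ⇒  (9.9+8.5+8.4 − 3φ)·2 = 34.5
φ = (26.80 − 34.5/2) / 3 = 3.18 mm/h.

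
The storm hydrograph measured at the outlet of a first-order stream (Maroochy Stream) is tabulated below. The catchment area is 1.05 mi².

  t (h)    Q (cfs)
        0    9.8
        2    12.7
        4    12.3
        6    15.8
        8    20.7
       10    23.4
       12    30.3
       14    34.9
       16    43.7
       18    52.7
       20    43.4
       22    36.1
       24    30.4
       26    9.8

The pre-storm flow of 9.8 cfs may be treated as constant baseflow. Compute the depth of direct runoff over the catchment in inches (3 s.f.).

d ≈ 0.705 in

Direct runoff: 0.0, 2.9, 2.5, 6.0, 10.9, 13.6, 20.5, 25.1, 33.9, 42.9, 33.6, 26.3, 20.6, 0.0 cfs; ΣQ_DR = 238.8 cfs.
V = ΣQ_DR · Δt = 238.8 × 7200 s = 1.719 × 10^6 ft³.
Over A = 1.05 mi², depth = V / A = 0.705 in.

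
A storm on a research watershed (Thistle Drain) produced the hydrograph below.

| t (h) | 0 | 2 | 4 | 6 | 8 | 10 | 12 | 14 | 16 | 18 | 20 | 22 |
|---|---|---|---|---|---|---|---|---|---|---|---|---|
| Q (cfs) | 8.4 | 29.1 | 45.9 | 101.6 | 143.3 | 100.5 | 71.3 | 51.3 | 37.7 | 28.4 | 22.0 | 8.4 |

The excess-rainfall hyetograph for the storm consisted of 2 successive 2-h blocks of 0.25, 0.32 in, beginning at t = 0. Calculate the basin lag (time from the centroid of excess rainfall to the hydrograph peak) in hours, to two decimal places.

t_L ≈ 5.88 h

Centroid of excess rainfall: t_c = Σ P_i·t̄_i / ΣP_i = 2.1228 h (block centres at 1, 3 h).
Hydrograph peak occurs at t = 8 h, so basin lag t_L = 8 − 2.1228 = 5.88 h.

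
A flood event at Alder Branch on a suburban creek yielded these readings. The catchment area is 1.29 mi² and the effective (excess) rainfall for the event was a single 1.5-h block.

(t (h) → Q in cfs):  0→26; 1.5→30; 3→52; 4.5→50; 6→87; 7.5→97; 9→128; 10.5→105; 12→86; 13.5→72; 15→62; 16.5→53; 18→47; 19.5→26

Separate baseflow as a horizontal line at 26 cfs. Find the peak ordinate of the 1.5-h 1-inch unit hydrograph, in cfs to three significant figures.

U_p ≈ 102 cfs

Direct runoff: 0.0, 4.0, 26.0, 24.0, 61.0, 71.0, 102.0, 79.0, 60.0, 46.0, 36.0, 27.0, 21.0, 0.0 cfs; ΣQ_DR = 557.0 cfs, peak = 102.0 cfs.
Runoff depth d = ΣQ_DR·Δt / A = 557.0 × 5400 / (1.29 mi²) = 1.004 in.
The 1-inch UH is the DRH scaled by (1 in)/d, so U_p = 102.0 × 1/1.004 = 102 cfs.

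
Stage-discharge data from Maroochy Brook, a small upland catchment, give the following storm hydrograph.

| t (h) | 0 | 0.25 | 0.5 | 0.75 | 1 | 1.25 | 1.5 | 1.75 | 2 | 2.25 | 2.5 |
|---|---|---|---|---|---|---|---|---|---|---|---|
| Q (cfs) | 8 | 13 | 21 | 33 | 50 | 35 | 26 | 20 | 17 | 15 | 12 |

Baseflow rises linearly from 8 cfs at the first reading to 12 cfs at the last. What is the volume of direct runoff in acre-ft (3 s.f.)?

V ≈ 2.89 acre-ft

Direct-runoff ordinates (Q − Q_b): 0.00, 4.60, 12.20, 23.80, 40.40, 25.00, 15.60, 9.20, 5.80, 3.40, 0.00 cfs.
ΣQ_DR = 140.0 cfs.
With Δt = 0.25 h = 900 s, V = ΣQ_DR · Δt = 140.0 × 900 = 1.26 × 10^5 ft³ = 2.89 acre-ft.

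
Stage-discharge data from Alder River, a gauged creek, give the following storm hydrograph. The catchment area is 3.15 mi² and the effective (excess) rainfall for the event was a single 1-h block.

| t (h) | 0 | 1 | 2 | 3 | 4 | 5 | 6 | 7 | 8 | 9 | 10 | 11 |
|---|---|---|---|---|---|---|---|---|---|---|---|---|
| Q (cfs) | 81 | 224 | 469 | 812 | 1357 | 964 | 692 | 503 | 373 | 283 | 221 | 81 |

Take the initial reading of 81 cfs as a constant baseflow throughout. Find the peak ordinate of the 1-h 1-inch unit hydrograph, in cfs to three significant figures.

U_p ≈ 510 cfs

Direct runoff: 0.0, 143.0, 388.0, 731.0, 1276.0, 883.0, 611.0, 422.0, 292.0, 202.0, 140.0, 0.0 cfs; ΣQ_DR = 5088 cfs, peak = 1276.0 cfs.
Runoff depth d = ΣQ_DR·Δt / A = 5088 × 3600 / (3.15 mi²) = 2.503 in.
The 1-inch UH is the DRH scaled by (1 in)/d, so U_p = 1276.0 × 1/2.503 = 510 cfs.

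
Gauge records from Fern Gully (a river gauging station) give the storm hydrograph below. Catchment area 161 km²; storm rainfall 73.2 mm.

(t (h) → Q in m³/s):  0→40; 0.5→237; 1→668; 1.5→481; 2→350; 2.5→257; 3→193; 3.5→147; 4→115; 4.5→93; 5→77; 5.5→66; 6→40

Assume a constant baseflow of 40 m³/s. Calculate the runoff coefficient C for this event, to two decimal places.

ΣQ_DR = 2244 m³/s; V = ΣQ_DR·Δt = 4.039 × 10^6 m³.
Runoff depth d = V / A = 25.09 mm.
C = d / P = 25.09 / 73.2 = 0.34.

C ≈ 0.34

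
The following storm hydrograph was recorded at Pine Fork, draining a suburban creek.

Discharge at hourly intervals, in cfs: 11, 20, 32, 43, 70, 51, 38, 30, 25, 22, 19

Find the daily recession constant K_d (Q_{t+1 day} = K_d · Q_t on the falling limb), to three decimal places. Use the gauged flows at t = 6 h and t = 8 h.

K_d ≈ 0.007

Between t = 6 h and t = 8 h the flow falls from 38 to 25 cfs over 2×1 h = 2 h.
Per-interval ratio K = (25/38)^(1/2) = 0.8111; K_d = K^(24/1) = 0.007.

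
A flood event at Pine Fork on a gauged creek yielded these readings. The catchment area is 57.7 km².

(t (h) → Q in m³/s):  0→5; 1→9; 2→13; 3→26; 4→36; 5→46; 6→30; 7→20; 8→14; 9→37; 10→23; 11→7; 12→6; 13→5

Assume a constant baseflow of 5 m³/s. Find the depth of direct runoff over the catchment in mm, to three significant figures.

d ≈ 12.9 mm

Direct runoff: 0.0, 4.0, 8.0, 21.0, 31.0, 41.0, 25.0, 15.0, 9.0, 32.0, 18.0, 2.0, 1.0, 0.0 m³/s; ΣQ_DR = 207.0 m³/s.
V = ΣQ_DR · Δt = 207.0 × 3600 s = 7.452 × 10^5 m³.
Over A = 57.7 km², depth = V / A = 12.9 mm.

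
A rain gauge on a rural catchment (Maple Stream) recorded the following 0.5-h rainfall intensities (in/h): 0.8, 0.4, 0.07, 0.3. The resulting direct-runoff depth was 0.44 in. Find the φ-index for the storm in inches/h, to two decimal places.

φ ≈ 0.21 in/h

Only the 3 blocks with intensity above φ contribute runoff: 0.8, 0.4, 0.3 in/h.
Σ(I−φ)·Δt = d  ⇒  (0.8+0.4+0.3 − 3φ)·0.5 = 0.44
φ = (1.500 − 0.44/0.5) / 3 = 0.21 in/h.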